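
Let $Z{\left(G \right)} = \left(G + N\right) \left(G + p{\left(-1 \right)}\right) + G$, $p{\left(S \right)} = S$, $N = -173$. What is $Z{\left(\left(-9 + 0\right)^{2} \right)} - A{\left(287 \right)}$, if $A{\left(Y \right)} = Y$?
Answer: $-7566$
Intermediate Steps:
$Z{\left(G \right)} = G + \left(-1 + G\right) \left(-173 + G\right)$ ($Z{\left(G \right)} = \left(G - 173\right) \left(G - 1\right) + G = \left(-173 + G\right) \left(-1 + G\right) + G = \left(-1 + G\right) \left(-173 + G\right) + G = G + \left(-1 + G\right) \left(-173 + G\right)$)
$Z{\left(\left(-9 + 0\right)^{2} \right)} - A{\left(287 \right)} = \left(173 + \left(\left(-9 + 0\right)^{2}\right)^{2} - 173 \left(-9 + 0\right)^{2}\right) - 287 = \left(173 + \left(\left(-9\right)^{2}\right)^{2} - 173 \left(-9\right)^{2}\right) - 287 = \left(173 + 81^{2} - 14013\right) - 287 = \left(173 + 6561 - 14013\right) - 287 = -7279 - 287 = -7566$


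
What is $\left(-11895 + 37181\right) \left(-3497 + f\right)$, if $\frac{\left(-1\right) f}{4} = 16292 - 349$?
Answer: $-1700963934$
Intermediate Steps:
$f = -63772$ ($f = - 4 \left(16292 - 349\right) = \left(-4\right) 15943 = -63772$)
$\left(-11895 + 37181\right) \left(-3497 + f\right) = \left(-11895 + 37181\right) \left(-3497 - 63772\right) = 25286 \left(-67269\right) = -1700963934$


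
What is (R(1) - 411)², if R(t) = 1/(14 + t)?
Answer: 37994896/225 ≈ 1.6887e+5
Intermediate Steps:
(R(1) - 411)² = (1/(14 + 1) - 411)² = (1/15 - 411)² = (-6164/15)² = 37994896/225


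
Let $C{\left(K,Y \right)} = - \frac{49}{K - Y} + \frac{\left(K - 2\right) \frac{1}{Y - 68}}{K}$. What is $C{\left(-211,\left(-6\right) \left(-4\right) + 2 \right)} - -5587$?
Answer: $\frac{3911575445}{700098} \approx 5587.2$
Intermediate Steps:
$C{\left(K,Y \right)} = - \frac{49}{K - Y} + \frac{-2 + K}{K \left(-68 + Y\right)}$ ($C{\left(K,Y \right)} = - \frac{49}{K - Y} + \frac{\left(-2 + K\right) \frac{1}{-68 + Y}}{K} = - \frac{49}{K - Y} + \frac{\frac{1}{-68 + Y} \left(-2 + K\right)}{K} = - \frac{49}{K - Y} + \frac{-2 + K}{K \left(-68 + Y\right)}$)
$C{\left(-211,\left(-6\right) \left(-4\right) + 2 \right)} - -5587 = \frac{\left(-211\right)^{2} + 2 \left(\left(-6\right) \left(-4\right) + 2\right) + 3330 \left(-211\right) - - 10550 \left(\left(-6\right) \left(-4\right) + 2\right)}{\left(-211\right) \left(- \left(\left(-6\right) \left(-4\right) + 2\right)^{2} - -14348 + 68 \left(\left(-6\right) \left(-4\right) + 2\right) - 211 \left(\left(-6\right) \left(-4\right) + 2\right)\right)} - -5587 = - \frac{44521 + 2 \left(24 + 2\right) - 702630 - - 10550 \left(24 + 2\right)}{211 \left(- \left(24 + 2\right)^{2} + 14348 + 68 \left(24 + 2\right) - 211 \left(24 + 2\right)\right)} + 5587 = - \frac{44521 + 2 \cdot 26 - 702630 - \left(-10550\right) 26}{211 \left(- 26^{2} + 14348 + 68 \cdot 26 - 5486\right)} + 5587 = - \frac{44521 + 52 - 702630 + 274300}{211 \left(\left(-1\right) 676 + 14348 + 1768 - 5486\right)} + 5587 = \left(- \frac{1}{211}\right) \frac{1}{-676 + 14348 + 1768 - 5486} \left(-383757\right) + 5587 = \left(- \frac{1}{211}\right) \frac{1}{9954} \left(-383757\right) + 5587 = \frac{127919}{700098} + 5587 = \frac{3911575445}{700098}$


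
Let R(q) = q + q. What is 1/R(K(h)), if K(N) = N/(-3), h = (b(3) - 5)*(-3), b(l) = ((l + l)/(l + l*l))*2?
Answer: -⅛ ≈ -0.12500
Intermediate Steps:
b(l) = 4*l/(l + l²) (b(l) = ((2*l)/(l + l²))*2 = (2*l/(l + l²))*2 = 4*l/(l + l²))
h = 12 (h = (4/(1 + 3) - 5)*(-3) = (4/4 - 5)*(-3) = (4*(¼) - 5)*(-3) = (1 - 5)*(-3) = -4*(-3) = 12)
K(N) = -N/3 (K(N) = N*(-⅓) = -N/3)
R(q) = 2*q
1/R(K(h)) = 1/(2*(-⅓*12)) = 1/(2*(-4)) = 1/(-8) = -⅛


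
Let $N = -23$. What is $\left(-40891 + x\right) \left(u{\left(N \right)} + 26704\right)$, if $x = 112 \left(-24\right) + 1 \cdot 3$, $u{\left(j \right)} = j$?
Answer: $-1162651256$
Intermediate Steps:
$x = -2685$ ($x = -2688 + 3 = -2685$)
$\left(-40891 + x\right) \left(u{\left(N \right)} + 26704\right) = \left(-40891 - 2685\right) \left(-23 + 26704\right) = \left(-43576\right) 26681 = -1162651256$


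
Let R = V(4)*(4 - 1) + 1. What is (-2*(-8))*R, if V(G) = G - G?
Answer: 16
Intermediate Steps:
V(G) = 0
R = 1 (R = 0*(4 - 1) + 1 = 0*3 + 1 = 0 + 1 = 1)
(-2*(-8))*R = -2*(-8)*1 = 16*1 = 16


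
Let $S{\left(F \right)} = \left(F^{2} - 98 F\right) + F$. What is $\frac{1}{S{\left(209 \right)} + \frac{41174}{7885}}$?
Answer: $\frac{7885}{184613254} \approx 4.2711 \cdot 10^{-5}$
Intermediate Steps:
$S{\left(F \right)} = F^{2} - 97 F$
$\frac{1}{S{\left(209 \right)} + \frac{41174}{7885}} = \frac{1}{209 \left(-97 + 209\right) + \frac{41174}{7885}} = \frac{1}{209 \cdot 112 + 41174 \cdot \frac{1}{7885}} = \frac{1}{23408 + \frac{41174}{7885}} = \frac{1}{\frac{184613254}{7885}} = \frac{7885}{184613254}$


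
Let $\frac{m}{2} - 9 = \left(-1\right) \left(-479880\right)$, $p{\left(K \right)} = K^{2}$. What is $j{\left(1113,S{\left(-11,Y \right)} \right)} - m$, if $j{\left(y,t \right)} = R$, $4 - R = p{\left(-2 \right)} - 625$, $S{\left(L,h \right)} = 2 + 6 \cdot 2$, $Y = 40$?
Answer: $-959153$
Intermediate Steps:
$S{\left(L,h \right)} = 14$ ($S{\left(L,h \right)} = 2 + 12 = 14$)
$R = 625$ ($R = 4 - \left(\left(-2\right)^{2} - 625\right) = 4 - \left(4 - 625\right) = 4 - -621 = 4 + 621 = 625$)
$m = 959778$ ($m = 18 + 2 \left(\left(-1\right) \left(-479880\right)\right) = 18 + 2 \cdot 479880 = 18 + 959760 = 959778$)
$j{\left(y,t \right)} = 625$
$j{\left(1113,S{\left(-11,Y \right)} \right)} - m = 625 - 959778 = -959153$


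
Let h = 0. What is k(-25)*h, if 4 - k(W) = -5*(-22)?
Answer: 0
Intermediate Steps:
k(W) = -106 (k(W) = 4 - (-5)*(-22) = 4 - 1*110 = 4 - 110 = -106)
k(-25)*h = -106*0 = 0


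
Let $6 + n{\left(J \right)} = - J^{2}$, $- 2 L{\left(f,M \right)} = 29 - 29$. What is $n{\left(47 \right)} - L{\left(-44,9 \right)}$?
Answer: $-2215$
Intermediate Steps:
$L{\left(f,M \right)} = 0$ ($L{\left(f,M \right)} = - \frac{29 - 29}{2} = \left(- \frac{1}{2}\right) 0 = 0$)
$n{\left(J \right)} = -6 - J^{2}$
$n{\left(47 \right)} - L{\left(-44,9 \right)} = \left(-6 - 47^{2}\right) - 0 = \left(-6 - 2209\right) + 0 = -2215 + 0 = -2215$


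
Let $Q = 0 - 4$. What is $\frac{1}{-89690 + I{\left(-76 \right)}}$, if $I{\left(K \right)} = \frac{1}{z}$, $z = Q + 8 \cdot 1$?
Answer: $- \frac{4}{358759} \approx -1.115 \cdot 10^{-5}$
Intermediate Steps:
$Q = -4$
$z = 4$ ($z = -4 + 8 \cdot 1 = -4 + 8 = 4$)
$I{\left(K \right)} = \frac{1}{4}$
$\frac{1}{-89690 + I{\left(-76 \right)}} = \frac{1}{-89690 + \frac{1}{4}} = \frac{1}{- \frac{358759}{4}} = - \frac{4}{358759}$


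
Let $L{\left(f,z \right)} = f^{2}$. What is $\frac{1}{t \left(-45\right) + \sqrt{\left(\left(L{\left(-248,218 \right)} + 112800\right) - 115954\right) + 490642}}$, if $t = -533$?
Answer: $\frac{23985}{574731233} - \frac{8 \sqrt{8578}}{574731233} \approx 4.0443 \cdot 10^{-5}$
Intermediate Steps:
$\frac{1}{t \left(-45\right) + \sqrt{\left(\left(L{\left(-248,218 \right)} + 112800\right) - 115954\right) + 490642}} = \frac{1}{\left(-533\right) \left(-45\right) + \sqrt{\left(\left(\left(-248\right)^{2} + 112800\right) - 115954\right) + 490642}} = \frac{1}{23985 + \sqrt{\left(\left(61504 + 112800\right) - 115954\right) + 490642}} = \frac{1}{23985 + \sqrt{\left(174304 - 115954\right) + 490642}} = \frac{1}{23985 + \sqrt{58350 + 490642}} = \frac{1}{23985 + \sqrt{548992}} = \frac{1}{23985 + 8 \sqrt{8578}}$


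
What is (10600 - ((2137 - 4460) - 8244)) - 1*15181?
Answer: 5986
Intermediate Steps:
(10600 - ((2137 - 4460) - 8244)) - 1*15181 = (10600 - (-2323 - 8244)) - 15181 = (10600 - 1*(-10567)) - 15181 = (10600 + 10567) - 15181 = 21167 - 15181 = 5986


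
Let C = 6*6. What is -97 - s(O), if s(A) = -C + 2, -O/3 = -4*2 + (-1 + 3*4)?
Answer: -63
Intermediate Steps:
O = -9 (O = -3*(-4*2 + (-1 + 3*4)) = -3*(-8 + (-1 + 12)) = -3*(-8 + 11) = -3*3 = -9)
C = 36
s(A) = -34 (s(A) = -1*36 + 2 = -36 + 2 = -34)
-97 - s(O) = -97 - 1*(-34) = -97 + 34 = -63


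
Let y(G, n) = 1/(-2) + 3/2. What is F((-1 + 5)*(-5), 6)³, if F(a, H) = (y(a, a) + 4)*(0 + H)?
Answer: 27000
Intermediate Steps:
y(G, n) = 1 (y(G, n) = 1*(-½) + 3*(½) = -½ + 3/2 = 1)
F(a, H) = 5*H (F(a, H) = (1 + 4)*(0 + H) = 5*H)
F((-1 + 5)*(-5), 6)³ = (5*6)³ = 30³ = 27000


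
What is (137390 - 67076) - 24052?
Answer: 46262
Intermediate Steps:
(137390 - 67076) - 24052 = 70314 - 24052 = 46262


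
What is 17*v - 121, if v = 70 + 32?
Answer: 1613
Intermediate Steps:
v = 102
17*v - 121 = 17*102 - 121 = 1734 - 121 = 1613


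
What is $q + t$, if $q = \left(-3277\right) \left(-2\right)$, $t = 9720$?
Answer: $16274$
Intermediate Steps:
$q = 6554$
$q + t = 6554 + 9720 = 16274$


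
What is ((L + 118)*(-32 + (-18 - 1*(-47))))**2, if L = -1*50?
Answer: 41616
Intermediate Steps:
L = -50
((L + 118)*(-32 + (-18 - 1*(-47))))**2 = ((-50 + 118)*(-32 + (-18 - 1*(-47))))**2 = (68*(-32 + (-18 + 47)))**2 = (68*(-32 + 29))**2 = (68*(-3))**2 = (-204)**2 = 41616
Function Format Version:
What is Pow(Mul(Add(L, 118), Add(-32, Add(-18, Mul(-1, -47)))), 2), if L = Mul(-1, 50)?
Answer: 41616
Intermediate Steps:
L = -50
Pow(Mul(Add(L, 118), Add(-32, Add(-18, Mul(-1, -47)))), 2) = Pow(Mul(Add(-50, 118), Add(-32, Add(-18, Mul(-1, -47)))), 2) = Pow(Mul(68, Add(-32, Add(-18, 47))), 2) = Pow(Mul(68, Add(-32, 29)), 2) = Pow(Mul(68, -3), 2) = Pow(-204, 2) = 41616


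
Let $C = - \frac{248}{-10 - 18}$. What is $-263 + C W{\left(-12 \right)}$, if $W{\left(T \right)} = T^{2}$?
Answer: $\frac{7087}{7} \approx 1012.4$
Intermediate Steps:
$C = \frac{62}{7}$ ($C = - \frac{248}{-10 - 18} = - \frac{248}{-28} = \left(-248\right) \left(- \frac{1}{28}\right) = \frac{62}{7} \approx 8.8571$)
$-263 + C W{\left(-12 \right)} = -263 + \frac{62 \left(-12\right)^{2}}{7} = -263 + \frac{62}{7} \cdot 144 = -263 + \frac{8928}{7} = \frac{7087}{7}$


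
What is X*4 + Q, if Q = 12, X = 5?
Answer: 32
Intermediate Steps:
X*4 + Q = 5*4 + 12 = 20 + 12 = 32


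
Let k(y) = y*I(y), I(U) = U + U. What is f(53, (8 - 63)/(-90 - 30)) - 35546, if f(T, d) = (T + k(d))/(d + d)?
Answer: -9368759/264 ≈ -35488.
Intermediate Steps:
I(U) = 2*U
k(y) = 2*y² (k(y) = y*(2*y) = 2*y²)
f(T, d) = (T + 2*d²)/(2*d) (f(T, d) = (T + 2*d²)/(d + d) = (T + 2*d²)/((2*d)) = (T + 2*d²)*(1/(2*d)) = (T + 2*d²)/(2*d))
f(53, (8 - 63)/(-90 - 30)) - 35546 = ((8 - 63)/(-90 - 30) + (½)*53/((8 - 63)/(-90 - 30))) - 35546 = (-55/(-120) + (½)*53/(-55/(-120))) - 35546 = (-55*(-1/120) + (½)*53/(-55*(-1/120))) - 35546 = (11/24 + (½)*53/(11/24)) - 35546 = (11/24 + (½)*53*(24/11)) - 35546 = (11/24 + 636/11) - 35546 = 15385/264 - 35546 = -9368759/264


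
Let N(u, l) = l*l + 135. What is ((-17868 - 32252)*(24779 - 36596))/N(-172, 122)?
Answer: 592268040/15019 ≈ 39435.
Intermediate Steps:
N(u, l) = 135 + l² (N(u, l) = l² + 135 = 135 + l²)
((-17868 - 32252)*(24779 - 36596))/N(-172, 122) = ((-17868 - 32252)*(24779 - 36596))/(135 + 122²) = (-50120*(-11817))/(135 + 14884) = 592268040/15019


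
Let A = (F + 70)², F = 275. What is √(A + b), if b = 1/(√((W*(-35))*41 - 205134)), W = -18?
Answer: √(239165297100900 - 22413*I*√44826)/44826 ≈ 345.0 - 3.4226e-6*I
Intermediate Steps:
A = 119025 (A = (275 + 70)² = 345² = 119025)
b = -I*√44826/89652 (b = 1/(√(-18*(-35)*41 - 205134)) = 1/(√(630*41 - 205134)) = 1/(√(25830 - 205134)) = 1/(√(-179304)) = 1/(2*I*√44826) = -I*√44826/89652 ≈ -0.0023616*I)
√(A + b) = √(119025 - I*√44826/89652)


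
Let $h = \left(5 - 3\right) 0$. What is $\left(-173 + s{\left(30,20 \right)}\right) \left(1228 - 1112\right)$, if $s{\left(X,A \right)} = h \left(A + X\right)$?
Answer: $-20068$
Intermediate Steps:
$h = 0$ ($h = 2 \cdot 0 = 0$)
$s{\left(X,A \right)} = 0$ ($s{\left(X,A \right)} = 0 \left(A + X\right) = 0$)
$\left(-173 + s{\left(30,20 \right)}\right) \left(1228 - 1112\right) = \left(-173 + 0\right) \left(1228 - 1112\right) = \left(-173\right) 116 = -20068$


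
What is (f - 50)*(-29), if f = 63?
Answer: -377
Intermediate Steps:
(f - 50)*(-29) = (63 - 50)*(-29) = 13*(-29) = -377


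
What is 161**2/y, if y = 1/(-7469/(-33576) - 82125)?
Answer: -71475123505051/33576 ≈ -2.1288e+9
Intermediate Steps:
y = -33576/2757421531 (y = 1/(-7469*(-1/33576) - 82125) = 1/(7469/33576 - 82125) = 1/(-2757421531/33576) = -33576/2757421531 ≈ -1.2177e-5)
161**2/y = 161**2/(-33576/2757421531) = 25921*(-2757421531/33576) = -71475123505051/33576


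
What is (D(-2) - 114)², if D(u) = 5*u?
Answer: 15376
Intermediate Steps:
(D(-2) - 114)² = (5*(-2) - 114)² = (-10 - 114)² = (-124)² = 15376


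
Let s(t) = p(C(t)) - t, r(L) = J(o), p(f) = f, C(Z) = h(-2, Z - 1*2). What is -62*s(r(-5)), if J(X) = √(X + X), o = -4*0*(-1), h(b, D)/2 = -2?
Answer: 248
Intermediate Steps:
h(b, D) = -4 (h(b, D) = 2*(-2) = -4)
C(Z) = -4
o = 0 (o = 0*(-1) = 0)
J(X) = √2*√X (J(X) = √(2*X) = √2*√X)
r(L) = 0 (r(L) = √2*√0 = √2*0 = 0)
s(t) = -4 - t
-62*s(r(-5)) = -62*(-4 - 1*0) = -62*(-4 + 0) = -62*(-4) = 248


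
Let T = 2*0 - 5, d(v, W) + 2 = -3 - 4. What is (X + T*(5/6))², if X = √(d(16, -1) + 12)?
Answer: 733/36 - 25*√3/3 ≈ 5.9274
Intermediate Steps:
d(v, W) = -9 (d(v, W) = -2 + (-3 - 4) = -2 - 7 = -9)
X = √3 (X = √(-9 + 12) = √3 ≈ 1.7320)
T = -5 (T = 0 - 5 = -5)
(X + T*(5/6))² = (√3 - 25/6)² = (-25/6 + √3)²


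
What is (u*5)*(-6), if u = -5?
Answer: 150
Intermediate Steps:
(u*5)*(-6) = -5*5*(-6) = -25*(-6) = 150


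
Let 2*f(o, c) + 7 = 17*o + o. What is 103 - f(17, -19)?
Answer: -93/2 ≈ -46.500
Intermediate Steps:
f(o, c) = -7/2 + 9*o (f(o, c) = -7/2 + (17*o + o)/2 = -7/2 + (18*o)/2 = -7/2 + 9*o)
103 - f(17, -19) = 103 - (-7/2 + 9*17) = 103 - (-7/2 + 153) = 103 - 1*299/2 = 103 - 299/2 = -93/2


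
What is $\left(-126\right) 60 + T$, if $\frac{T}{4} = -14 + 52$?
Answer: $-7408$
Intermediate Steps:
$T = 152$ ($T = 4 \left(-14 + 52\right) = 4 \cdot 38 = 152$)
$\left(-126\right) 60 + T = \left(-126\right) 60 + 152 = -7560 + 152 = -7408$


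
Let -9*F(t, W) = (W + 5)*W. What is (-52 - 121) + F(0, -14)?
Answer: -187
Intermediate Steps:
F(t, W) = -W*(5 + W)/9 (F(t, W) = -(W + 5)*W/9 = -(5 + W)*W/9 = -W*(5 + W)/9)
(-52 - 121) + F(0, -14) = (-52 - 121) - 1/9*(-14)*(5 - 14) = -173 - 1/9*(-14)*(-9) = -173 - 14 = -187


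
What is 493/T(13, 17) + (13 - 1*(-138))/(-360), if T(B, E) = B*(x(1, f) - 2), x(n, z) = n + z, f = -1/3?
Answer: -135073/4680 ≈ -28.862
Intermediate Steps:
f = -⅓ (f = -1*⅓ = -⅓ ≈ -0.33333)
T(B, E) = -4*B/3 (T(B, E) = B*((1 - ⅓) - 2) = B*(⅔ - 2) = B*(-4/3) = -4*B/3)
493/T(13, 17) + (13 - 1*(-138))/(-360) = 493/((-4/3*13)) + (13 - 1*(-138))/(-360) = 493/(-52/3) + (13 + 138)*(-1/360) = 493*(-3/52) + 151*(-1/360) = -1479/52 - 151/360 = -135073/4680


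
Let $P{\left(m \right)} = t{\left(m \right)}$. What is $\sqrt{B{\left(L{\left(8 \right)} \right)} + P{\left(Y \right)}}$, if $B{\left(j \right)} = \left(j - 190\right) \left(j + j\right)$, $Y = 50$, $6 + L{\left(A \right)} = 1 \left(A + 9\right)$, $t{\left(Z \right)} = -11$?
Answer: $i \sqrt{3949} \approx 62.841 i$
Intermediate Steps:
$L{\left(A \right)} = 3 + A$ ($L{\left(A \right)} = -6 + 1 \left(A + 9\right) = -6 + 1 \left(9 + A\right) = -6 + \left(9 + A\right) = 3 + A$)
$P{\left(m \right)} = -11$
$B{\left(j \right)} = 2 j \left(-190 + j\right)$ ($B{\left(j \right)} = \left(-190 + j\right) 2 j = 2 j \left(-190 + j\right)$)
$\sqrt{B{\left(L{\left(8 \right)} \right)} + P{\left(Y \right)}} = \sqrt{2 \left(3 + 8\right) \left(-190 + \left(3 + 8\right)\right) - 11} = \sqrt{2 \cdot 11 \left(-190 + 11\right) - 11} = \sqrt{2 \cdot 11 \left(-179\right) - 11} = \sqrt{-3938 - 11} = \sqrt{-3949} = i \sqrt{3949}$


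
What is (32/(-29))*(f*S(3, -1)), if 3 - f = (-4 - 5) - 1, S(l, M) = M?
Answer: 416/29 ≈ 14.345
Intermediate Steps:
f = 13 (f = 3 - ((-4 - 5) - 1) = 3 - (-9 - 1) = 3 - 1*(-10) = 3 + 10 = 13)
(32/(-29))*(f*S(3, -1)) = (32/(-29))*(13*(-1)) = (32*(-1/29))*(-13) = -32/29*(-13) = 416/29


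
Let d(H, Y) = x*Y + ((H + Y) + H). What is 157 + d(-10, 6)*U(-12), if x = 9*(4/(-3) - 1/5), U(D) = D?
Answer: 6593/5 ≈ 1318.6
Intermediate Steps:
x = -69/5 (x = 9*(4*(-1/3) - 1*1/5) = 9*(-4/3 - 1/5) = 9*(-23/15) = -69/5 ≈ -13.800)
d(H, Y) = 2*H - 64*Y/5 (d(H, Y) = -69*Y/5 + ((H + Y) + H) = -69*Y/5 + (Y + 2*H) = 2*H - 64*Y/5)
157 + d(-10, 6)*U(-12) = 157 + (2*(-10) - 64/5*6)*(-12) = 157 + (-20 - 384/5)*(-12) = 157 - 484/5*(-12) = 157 + 5808/5 = 6593/5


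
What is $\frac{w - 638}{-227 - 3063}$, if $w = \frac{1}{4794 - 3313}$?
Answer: $\frac{944877}{4872490} \approx 0.19392$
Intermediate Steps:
$w = \frac{1}{1481} \approx 0.00067522$
$\frac{w - 638}{-227 - 3063} = \frac{\frac{1}{1481} - 638}{-227 - 3063} = - \frac{944877}{1481 \left(-3290\right)} = \left(- \frac{944877}{1481}\right) \left(- \frac{1}{3290}\right) = \frac{944877}{4872490}$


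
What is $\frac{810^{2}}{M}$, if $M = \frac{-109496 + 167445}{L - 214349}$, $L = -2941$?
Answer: $- \frac{142563969000}{57949} \approx -2.4602 \cdot 10^{6}$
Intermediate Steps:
$M = - \frac{57949}{217290}$ ($M = \frac{-109496 + 167445}{-2941 - 214349} = \frac{57949}{-217290} = 57949 \left(- \frac{1}{217290}\right) = - \frac{57949}{217290} \approx -0.26669$)
$\frac{810^{2}}{M} = \frac{810^{2}}{- \frac{57949}{217290}} = 656100 \left(- \frac{217290}{57949}\right) = - \frac{142563969000}{57949}$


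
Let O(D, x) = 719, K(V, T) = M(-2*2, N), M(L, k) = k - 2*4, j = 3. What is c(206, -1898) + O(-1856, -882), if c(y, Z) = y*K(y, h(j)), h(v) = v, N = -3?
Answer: -1547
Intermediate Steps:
M(L, k) = -8 + k (M(L, k) = k - 8 = -8 + k)
K(V, T) = -11 (K(V, T) = -8 - 3 = -11)
c(y, Z) = -11*y (c(y, Z) = y*(-11) = -11*y)
c(206, -1898) + O(-1856, -882) = -11*206 + 719 = -2266 + 719 = -1547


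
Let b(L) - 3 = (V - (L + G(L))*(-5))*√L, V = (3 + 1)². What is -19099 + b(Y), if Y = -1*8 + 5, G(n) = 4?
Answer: -19096 + 21*I*√3 ≈ -19096.0 + 36.373*I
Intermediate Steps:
Y = -3 (Y = -8 + 5 = -3)
V = 16 (V = 4² = 16)
b(L) = 3 + √L*(36 + 5*L) (b(L) = 3 + (16 - (L + 4)*(-5))*√L = 3 + (16 - (4 + L)*(-5))*√L = 3 + (16 - (-20 - 5*L))*√L = 3 + (16 + (20 + 5*L))*√L = 3 + (36 + 5*L)*√L = 3 + √L*(36 + 5*L))
-19099 + b(Y) = -19099 + (3 + 5*(-3)^(3/2) + 36*√(-3)) = -19099 + (3 + 5*(-3*I*√3) + 36*(I*√3)) = -19099 + (3 - 15*I*√3 + 36*I*√3) = -19099 + (3 + 21*I*√3) = -19096 + 21*I*√3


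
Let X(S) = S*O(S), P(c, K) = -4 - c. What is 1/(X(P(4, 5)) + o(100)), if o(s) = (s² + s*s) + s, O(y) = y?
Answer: 1/20164 ≈ 4.9593e-5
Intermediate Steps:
o(s) = s + 2*s² (o(s) = (s² + s²) + s = 2*s² + s = s + 2*s²)
X(S) = S² (X(S) = S*S = S²)
1/(X(P(4, 5)) + o(100)) = 1/((-4 - 1*4)² + 100*(1 + 2*100)) = 1/((-4 - 4)² + 100*(1 + 200)) = 1/((-8)² + 100*201) = 1/(64 + 20100) = 1/20164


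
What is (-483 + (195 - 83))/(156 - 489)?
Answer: 371/333 ≈ 1.1141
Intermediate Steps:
(-483 + (195 - 83))/(156 - 489) = (-483 + 112)/(-333) = -371*(-1/333) = 371/333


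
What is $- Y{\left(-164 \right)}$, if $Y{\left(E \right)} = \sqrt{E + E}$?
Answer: $- 2 i \sqrt{82} \approx - 18.111 i$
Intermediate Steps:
$Y{\left(E \right)} = \sqrt{2} \sqrt{E}$ ($Y{\left(E \right)} = \sqrt{2 E} = \sqrt{2} \sqrt{E}$)
$- Y{\left(-164 \right)} = - \sqrt{2} \sqrt{-164} = - \sqrt{2} \cdot 2 i \sqrt{41} = - 2 i \sqrt{82}$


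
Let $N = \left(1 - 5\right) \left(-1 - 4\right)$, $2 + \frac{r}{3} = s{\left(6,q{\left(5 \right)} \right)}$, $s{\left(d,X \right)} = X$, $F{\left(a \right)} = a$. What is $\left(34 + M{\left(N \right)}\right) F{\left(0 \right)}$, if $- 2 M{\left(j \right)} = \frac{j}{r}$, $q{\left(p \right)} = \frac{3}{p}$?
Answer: $0$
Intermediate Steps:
$r = - \frac{21}{5}$ ($r = -6 + 3 \cdot \frac{3}{5} = -6 + \frac{9}{5} = - \frac{21}{5} \approx -4.2$)
$N = 20$ ($N = \left(-4\right) \left(-5\right) = 20$)
$M{\left(j \right)} = \frac{5 j}{42}$ ($M{\left(j \right)} = - \frac{j \frac{1}{- \frac{21}{5}}}{2} = - \frac{j \left(- \frac{5}{21}\right)}{2} = - \frac{\left(- \frac{5}{21}\right) j}{2} = \frac{5 j}{42}$)
$\left(34 + M{\left(N \right)}\right) F{\left(0 \right)} = \left(34 + \frac{5}{42} \cdot 20\right) 0 = \left(34 + \frac{50}{21}\right) 0 = \frac{764}{21} \cdot 0 = 0$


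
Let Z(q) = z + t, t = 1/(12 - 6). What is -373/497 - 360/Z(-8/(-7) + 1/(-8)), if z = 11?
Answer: -1098511/33299 ≈ -32.989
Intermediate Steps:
t = ⅙ (t = 1/6 = ⅙ ≈ 0.16667)
Z(q) = 67/6 (Z(q) = 11 + ⅙ = 67/6)
-373/497 - 360/Z(-8/(-7) + 1/(-8)) = -373/497 - 360/67/6 = -373*1/497 - 360*6/67 = -373/497 - 2160/67 = -1098511/33299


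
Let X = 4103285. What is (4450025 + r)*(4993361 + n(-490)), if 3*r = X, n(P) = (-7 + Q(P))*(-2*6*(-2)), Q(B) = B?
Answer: 86942743464880/3 ≈ 2.8981e+13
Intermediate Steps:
n(P) = -168 + 24*P (n(P) = (-7 + P)*(-2*6*(-2)) = (-7 + P)*(-12*(-2)) = (-7 + P)*24 = -168 + 24*P)
r = 4103285/3 (r = (1/3)*4103285 = 4103285/3 ≈ 1.3678e+6)
(4450025 + r)*(4993361 + n(-490)) = (4450025 + 4103285/3)*(4993361 + (-168 + 24*(-490))) = 17453360*(4993361 + (-168 - 11760))/3 = 17453360*(4993361 - 11928)/3 = (17453360/3)*4981433 = 86942743464880/3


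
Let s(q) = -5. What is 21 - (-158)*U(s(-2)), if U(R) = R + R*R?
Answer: 3181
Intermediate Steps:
U(R) = R + R²
21 - (-158)*U(s(-2)) = 21 - (-158)*(-5*(1 - 5)) = 21 - (-158)*(-5*(-4)) = 21 - (-158)*20 = 21 - 158*(-20) = 21 + 3160 = 3181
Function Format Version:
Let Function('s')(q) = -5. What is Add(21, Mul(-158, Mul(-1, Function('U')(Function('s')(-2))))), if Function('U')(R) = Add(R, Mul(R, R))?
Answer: 3181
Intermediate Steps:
Function('U')(R) = Add(R, Pow(R, 2))
Add(21, Mul(-158, Mul(-1, Function('U')(Function('s')(-2))))) = Add(21, Mul(-158, Mul(-1, Mul(-5, Add(1, -5))))) = Add(21, Mul(-158, Mul(-1, Mul(-5, -4)))) = Add(21, Mul(-158, Mul(-1, 20))) = Add(21, Mul(-158, -20)) = Add(21, 3160) = 3181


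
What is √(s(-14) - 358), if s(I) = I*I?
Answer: 9*I*√2 ≈ 12.728*I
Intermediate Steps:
s(I) = I²
√(s(-14) - 358) = √((-14)² - 358) = √(196 - 358) = √(-162) = 9*I*√2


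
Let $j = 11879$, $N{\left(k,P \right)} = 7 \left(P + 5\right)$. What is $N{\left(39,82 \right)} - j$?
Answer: $-11270$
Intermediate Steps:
$N{\left(k,P \right)} = 35 + 7 P$ ($N{\left(k,P \right)} = 7 \left(5 + P\right) = 35 + 7 P$)
$N{\left(39,82 \right)} - j = \left(35 + 7 \cdot 82\right) - 11879 = \left(35 + 574\right) - 11879 = 609 - 11879 = -11270$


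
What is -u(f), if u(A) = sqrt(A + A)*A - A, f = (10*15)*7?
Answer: 1050 - 10500*sqrt(21) ≈ -47067.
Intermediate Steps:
f = 1050 (f = 150*7 = 1050)
u(A) = -A + sqrt(2)*A**(3/2) (u(A) = sqrt(2*A)*A - A = (sqrt(2)*sqrt(A))*A - A = sqrt(2)*A**(3/2) - A = -A + sqrt(2)*A**(3/2))
-u(f) = -(-1*1050 + sqrt(2)*1050**(3/2)) = -(-1050 + sqrt(2)*(5250*sqrt(42))) = -(-1050 + 10500*sqrt(21)) = 1050 - 10500*sqrt(21)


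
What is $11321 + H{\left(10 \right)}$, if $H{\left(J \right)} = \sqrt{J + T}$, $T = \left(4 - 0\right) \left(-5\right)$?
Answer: $11321 + i \sqrt{10} \approx 11321.0 + 3.1623 i$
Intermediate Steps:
$T = -20$ ($T = \left(4 + 0\right) \left(-5\right) = 4 \left(-5\right) = -20$)
$H{\left(J \right)} = \sqrt{-20 + J}$ ($H{\left(J \right)} = \sqrt{J - 20} = \sqrt{-20 + J}$)
$11321 + H{\left(10 \right)} = 11321 + \sqrt{-20 + 10} = 11321 + \sqrt{-10} = 11321 + i \sqrt{10}$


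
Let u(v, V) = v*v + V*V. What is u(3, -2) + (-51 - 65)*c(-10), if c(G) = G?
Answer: 1173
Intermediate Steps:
u(v, V) = V² + v² (u(v, V) = v² + V² = V² + v²)
u(3, -2) + (-51 - 65)*c(-10) = ((-2)² + 3²) + (-51 - 65)*(-10) = (4 + 9) - 116*(-10) = 13 + 1160 = 1173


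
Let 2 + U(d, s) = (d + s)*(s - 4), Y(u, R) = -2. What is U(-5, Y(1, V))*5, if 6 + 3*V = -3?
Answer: 200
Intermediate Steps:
V = -3 (V = -2 + (1/3)*(-3) = -2 - 1 = -3)
U(d, s) = -2 + (-4 + s)*(d + s) (U(d, s) = -2 + (d + s)*(s - 4) = -2 + (d + s)*(-4 + s) = -2 + (-4 + s)*(d + s))
U(-5, Y(1, V))*5 = (-2 + (-2)**2 - 4*(-5) - 4*(-2) - 5*(-2))*5 = (-2 + 4 + 20 + 8 + 10)*5 = 40*5 = 200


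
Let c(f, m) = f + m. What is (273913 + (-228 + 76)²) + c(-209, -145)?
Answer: 296663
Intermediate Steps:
(273913 + (-228 + 76)²) + c(-209, -145) = (273913 + (-228 + 76)²) + (-209 - 145) = (273913 + (-152)²) - 354 = (273913 + 23104) - 354 = 297017 - 354 = 296663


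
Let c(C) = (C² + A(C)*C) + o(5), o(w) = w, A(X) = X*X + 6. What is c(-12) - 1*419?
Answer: -2070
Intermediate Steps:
A(X) = 6 + X² (A(X) = X² + 6 = 6 + X²)
c(C) = 5 + C² + C*(6 + C²) (c(C) = (C² + (6 + C²)*C) + 5 = (C² + C*(6 + C²)) + 5 = 5 + C² + C*(6 + C²))
c(-12) - 1*419 = (5 + (-12)² - 12*(6 + (-12)²)) - 1*419 = (5 + 144 - 12*(6 + 144)) - 419 = (5 + 144 - 12*150) - 419 = (5 + 144 - 1800) - 419 = -1651 - 419 = -2070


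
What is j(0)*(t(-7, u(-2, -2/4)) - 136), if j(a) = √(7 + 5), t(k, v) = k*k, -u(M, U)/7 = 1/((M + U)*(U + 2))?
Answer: -174*√3 ≈ -301.38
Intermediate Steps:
u(M, U) = -7/((2 + U)*(M + U)) (u(M, U) = -7*1/((M + U)*(U + 2)) = -7*1/((2 + U)*(M + U)) = -7/((2 + U)*(M + U)))
t(k, v) = k²
j(a) = 2*√3 (j(a) = √12 = 2*√3)
j(0)*(t(-7, u(-2, -2/4)) - 136) = (2*√3)*((-7)² - 136) = (2*√3)*(49 - 136) = (2*√3)*(-87) = -174*√3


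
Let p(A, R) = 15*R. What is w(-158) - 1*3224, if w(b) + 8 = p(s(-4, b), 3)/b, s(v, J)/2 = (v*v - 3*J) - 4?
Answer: -510701/158 ≈ -3232.3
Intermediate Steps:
s(v, J) = -8 - 6*J + 2*v**2 (s(v, J) = 2*((v*v - 3*J) - 4) = 2*((v**2 - 3*J) - 4) = 2*(-4 + v**2 - 3*J) = -8 - 6*J + 2*v**2)
w(b) = -8 + 45/b (w(b) = -8 + (15*3)/b = -8 + 45/b)
w(-158) - 1*3224 = (-8 + 45/(-158)) - 1*3224 = (-8 + 45*(-1/158)) - 3224 = (-8 - 45/158) - 3224 = -1309/158 - 3224 = -510701/158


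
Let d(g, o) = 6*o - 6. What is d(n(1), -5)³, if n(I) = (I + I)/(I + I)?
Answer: -46656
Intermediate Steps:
n(I) = 1 (n(I) = (2*I)/((2*I)) = (2*I)*(1/(2*I)) = 1)
d(g, o) = -6 + 6*o
d(n(1), -5)³ = (-6 + 6*(-5))³ = (-6 - 30)³ = (-36)³ = -46656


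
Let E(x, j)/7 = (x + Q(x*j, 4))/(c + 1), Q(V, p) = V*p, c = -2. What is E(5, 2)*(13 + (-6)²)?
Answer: -15435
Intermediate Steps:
E(x, j) = -7*x - 28*j*x (E(x, j) = 7*((x + (x*j)*4)/(-2 + 1)) = 7*((x + (j*x)*4)/(-1)) = 7*((x + 4*j*x)*(-1)) = 7*(-x - 4*j*x) = -7*x - 28*j*x)
E(5, 2)*(13 + (-6)²) = (7*5*(-1 - 4*2))*(13 + (-6)²) = (7*5*(-1 - 8))*(13 + 36) = (7*5*(-9))*49 = -315*49 = -15435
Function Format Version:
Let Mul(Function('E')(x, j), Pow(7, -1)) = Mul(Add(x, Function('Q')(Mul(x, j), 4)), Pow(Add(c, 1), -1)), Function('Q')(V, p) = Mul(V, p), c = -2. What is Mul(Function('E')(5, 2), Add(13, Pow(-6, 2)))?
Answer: -15435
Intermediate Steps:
Function('E')(x, j) = Add(Mul(-7, x), Mul(-28, j, x)) (Function('E')(x, j) = Mul(7, Mul(Add(x, Mul(Mul(x, j), 4)), Pow(Add(-2, 1), -1))) = Mul(7, Mul(Add(x, Mul(Mul(j, x), 4)), Pow(-1, -1))) = Mul(7, Mul(Add(x, Mul(4, j, x)), -1)) = Mul(7, Add(Mul(-1, x), Mul(-4, j, x))) = Add(Mul(-7, x), Mul(-28, j, x)))
Mul(Function('E')(5, 2), Add(13, Pow(-6, 2))) = Mul(Mul(7, 5, Add(-1, Mul(-4, 2))), Add(13, Pow(-6, 2))) = Mul(Mul(7, 5, Add(-1, -8)), Add(13, 36)) = Mul(Mul(7, 5, -9), 49) = Mul(-315, 49) = -15435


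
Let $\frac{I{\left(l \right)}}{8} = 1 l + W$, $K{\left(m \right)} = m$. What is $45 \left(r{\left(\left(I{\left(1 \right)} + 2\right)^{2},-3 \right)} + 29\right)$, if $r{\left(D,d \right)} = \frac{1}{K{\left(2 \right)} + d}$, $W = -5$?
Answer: $1260$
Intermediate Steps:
$I{\left(l \right)} = -40 + 8 l$ ($I{\left(l \right)} = 8 \left(1 l - 5\right) = 8 \left(l - 5\right) = 8 \left(-5 + l\right) = -40 + 8 l$)
$r{\left(D,d \right)} = \frac{1}{2 + d}$
$45 \left(r{\left(\left(I{\left(1 \right)} + 2\right)^{2},-3 \right)} + 29\right) = 45 \left(\frac{1}{2 - 3} + 29\right) = 45 \left(\frac{1}{-1} + 29\right) = 45 \left(-1 + 29\right) = 45 \cdot 28 = 1260$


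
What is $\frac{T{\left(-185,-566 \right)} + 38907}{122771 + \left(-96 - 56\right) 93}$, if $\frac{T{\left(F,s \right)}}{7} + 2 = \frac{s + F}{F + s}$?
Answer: $\frac{7780}{21727} \approx 0.35808$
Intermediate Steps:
$T{\left(F,s \right)} = -7$ ($T{\left(F,s \right)} = -14 + 7 \frac{s + F}{F + s} = -14 + 7 \frac{F + s}{F + s} = -14 + 7 \cdot 1 = -14 + 7 = -7$)
$\frac{T{\left(-185,-566 \right)} + 38907}{122771 + \left(-96 - 56\right) 93} = \frac{-7 + 38907}{122771 + \left(-96 - 56\right) 93} = \frac{38900}{122771 - 14136} = \frac{38900}{108635} = 38900 \cdot \frac{1}{108635} = \frac{7780}{21727}$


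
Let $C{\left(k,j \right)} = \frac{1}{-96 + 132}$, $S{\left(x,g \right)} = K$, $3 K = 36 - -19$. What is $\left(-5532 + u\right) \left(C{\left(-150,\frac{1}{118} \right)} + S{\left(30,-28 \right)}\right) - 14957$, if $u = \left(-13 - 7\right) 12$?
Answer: $- \frac{362812}{3} \approx -1.2094 \cdot 10^{5}$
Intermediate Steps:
$u = -240$ ($u = \left(-20\right) 12 = -240$)
$K = \frac{55}{3}$ ($K = \frac{36 - -19}{3} = \frac{36 + 19}{3} = \frac{1}{3} \cdot 55 = \frac{55}{3} \approx 18.333$)
$S{\left(x,g \right)} = \frac{55}{3}$
$C{\left(k,j \right)} = \frac{1}{36}$
$\left(-5532 + u\right) \left(C{\left(-150,\frac{1}{118} \right)} + S{\left(30,-28 \right)}\right) - 14957 = \left(-5532 - 240\right) \left(\frac{1}{36} + \frac{55}{3}\right) - 14957 = \left(-5772\right) \frac{661}{36} - 14957 = - \frac{317941}{3} - 14957 = - \frac{362812}{3}$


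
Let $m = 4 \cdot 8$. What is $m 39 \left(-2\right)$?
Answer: $-2496$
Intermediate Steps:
$m = 32$
$m 39 \left(-2\right) = 32 \cdot 39 \left(-2\right) = 1248 \left(-2\right) = -2496$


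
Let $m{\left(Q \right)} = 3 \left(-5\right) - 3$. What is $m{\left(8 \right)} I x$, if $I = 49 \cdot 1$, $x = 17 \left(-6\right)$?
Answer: $89964$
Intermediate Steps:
$m{\left(Q \right)} = -18$ ($m{\left(Q \right)} = -15 - 3 = -18$)
$x = -102$
$I = 49$
$m{\left(8 \right)} I x = \left(-18\right) 49 \left(-102\right) = \left(-882\right) \left(-102\right) = 89964$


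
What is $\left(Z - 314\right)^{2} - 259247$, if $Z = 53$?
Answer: $-191126$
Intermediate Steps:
$\left(Z - 314\right)^{2} - 259247 = \left(53 - 314\right)^{2} - 259247 = \left(-261\right)^{2} - 259247 = 68121 - 259247 = -191126$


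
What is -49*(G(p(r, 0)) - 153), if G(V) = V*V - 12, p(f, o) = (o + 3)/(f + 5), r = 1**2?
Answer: 32291/4 ≈ 8072.8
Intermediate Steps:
r = 1
p(f, o) = (3 + o)/(5 + f)
G(V) = -12 + V**2 (G(V) = V**2 - 12 = -12 + V**2)
-49*(G(p(r, 0)) - 153) = -49*((-12 + ((3 + 0)/(5 + 1))**2) - 153) = -49*((-12 + (3/6)**2) - 153) = -49*((-12 + ((1/6)*3)**2) - 153) = -49*((-12 + (1/2)**2) - 153) = -49*((-12 + 1/4) - 153) = -49*(-47/4 - 153) = -49*(-659/4) = 32291/4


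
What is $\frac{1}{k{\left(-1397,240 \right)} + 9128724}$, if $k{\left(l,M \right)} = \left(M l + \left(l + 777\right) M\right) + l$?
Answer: $\frac{1}{8643247} \approx 1.157 \cdot 10^{-7}$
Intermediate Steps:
$k{\left(l,M \right)} = l + M l + M \left(777 + l\right)$ ($k{\left(l,M \right)} = \left(M l + \left(777 + l\right) M\right) + l = \left(M l + M \left(777 + l\right)\right) + l = l + M l + M \left(777 + l\right)$)
$\frac{1}{k{\left(-1397,240 \right)} + 9128724} = \frac{1}{\left(-1397 + 777 \cdot 240 + 2 \cdot 240 \left(-1397\right)\right) + 9128724} = \frac{1}{\left(-1397 + 186480 - 670560\right) + 9128724} = \frac{1}{-485477 + 9128724} = \frac{1}{8643247}$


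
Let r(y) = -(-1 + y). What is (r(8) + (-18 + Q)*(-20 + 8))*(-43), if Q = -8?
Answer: -13115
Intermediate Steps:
r(y) = 1 - y
(r(8) + (-18 + Q)*(-20 + 8))*(-43) = ((1 - 1*8) + (-18 - 8)*(-20 + 8))*(-43) = ((1 - 8) - 26*(-12))*(-43) = (-7 + 312)*(-43) = 305*(-43) = -13115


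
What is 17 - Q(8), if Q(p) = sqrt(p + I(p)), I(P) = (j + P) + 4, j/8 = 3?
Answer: 17 - 2*sqrt(11) ≈ 10.367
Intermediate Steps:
j = 24 (j = 8*3 = 24)
I(P) = 28 + P (I(P) = (24 + P) + 4 = 28 + P)
Q(p) = sqrt(28 + 2*p) (Q(p) = sqrt(p + (28 + p)) = sqrt(28 + 2*p))
17 - Q(8) = 17 - sqrt(28 + 2*8) = 17 - sqrt(28 + 16) = 17 - sqrt(44) = 17 - 2*sqrt(11)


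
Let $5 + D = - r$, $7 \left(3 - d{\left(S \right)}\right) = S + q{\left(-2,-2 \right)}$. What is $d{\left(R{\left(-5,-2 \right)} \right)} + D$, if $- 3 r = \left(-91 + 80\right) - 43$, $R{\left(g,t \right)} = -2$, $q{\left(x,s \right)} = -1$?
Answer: $- \frac{137}{7} \approx -19.571$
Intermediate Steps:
$d{\left(S \right)} = \frac{22}{7} - \frac{S}{7}$ ($d{\left(S \right)} = 3 - \frac{S - 1}{7} = 3 - \frac{-1 + S}{7} = 3 - \left(- \frac{1}{7} + \frac{S}{7}\right) = \frac{22}{7} - \frac{S}{7}$)
$r = 18$ ($r = - \frac{\left(-91 + 80\right) - 43}{3} = - \frac{-11 - 43}{3} = \left(- \frac{1}{3}\right) \left(-54\right) = 18$)
$D = -23$ ($D = -5 - 18 = -23$)
$d{\left(R{\left(-5,-2 \right)} \right)} + D = \left(\frac{22}{7} - - \frac{2}{7}\right) - 23 = \left(\frac{22}{7} + \frac{2}{7}\right) - 23 = \frac{24}{7} - 23 = - \frac{137}{7}$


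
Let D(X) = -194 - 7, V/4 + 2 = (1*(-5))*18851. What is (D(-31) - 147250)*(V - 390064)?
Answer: 113108482492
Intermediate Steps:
V = -377028 (V = -8 + 4*((1*(-5))*18851) = -8 + 4*(-5*18851) = -8 + 4*(-94255) = -8 - 377020 = -377028)
D(X) = -201
(D(-31) - 147250)*(V - 390064) = (-201 - 147250)*(-377028 - 390064) = -147451*(-767092) = 113108482492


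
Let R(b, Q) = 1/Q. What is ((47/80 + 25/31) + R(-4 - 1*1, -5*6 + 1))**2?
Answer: 9559559529/5172486400 ≈ 1.8482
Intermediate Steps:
((47/80 + 25/31) + R(-4 - 1*1, -5*6 + 1))**2 = ((47/80 + 25/31) + 1/(-5*6 + 1))**2 = ((47*(1/80) + 25*(1/31)) + 1/(-30 + 1))**2 = ((47/80 + 25/31) + 1/(-29))**2 = (3457/2480 - 1/29)**2 = (97773/71920)**2 = 9559559529/5172486400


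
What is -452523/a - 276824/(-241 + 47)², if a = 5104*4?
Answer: -5670698603/192094144 ≈ -29.520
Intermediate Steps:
a = 20416
-452523/a - 276824/(-241 + 47)² = -452523/20416 - 276824/(-241 + 47)² = -452523*1/20416 - 276824/((-194)²) = -452523/20416 - 276824/37636 = -452523/20416 - 276824*1/37636 = -452523/20416 - 69206/9409 = -5670698603/192094144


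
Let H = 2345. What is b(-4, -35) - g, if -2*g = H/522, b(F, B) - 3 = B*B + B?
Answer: 1247837/1044 ≈ 1195.2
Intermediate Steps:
b(F, B) = 3 + B + B² (b(F, B) = 3 + (B*B + B) = 3 + (B² + B) = 3 + (B + B²) = 3 + B + B²)
g = -2345/1044 (g = -2345/(2*522) = -½*2345/522 = -2345/1044 ≈ -2.2462)
b(-4, -35) - g = (3 - 35 + (-35)²) - 1*(-2345/1044) = (3 - 35 + 1225) + 2345/1044 = 1193 + 2345/1044 = 1247837/1044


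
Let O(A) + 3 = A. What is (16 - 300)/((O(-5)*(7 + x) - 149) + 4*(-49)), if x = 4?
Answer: 284/433 ≈ 0.65589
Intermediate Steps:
O(A) = -3 + A
(16 - 300)/((O(-5)*(7 + x) - 149) + 4*(-49)) = (16 - 300)/(((-3 - 5)*(7 + 4) - 149) + 4*(-49)) = -284/((-8*11 - 149) - 196) = -284/((-88 - 149) - 196) = -284/(-237 - 196) = -284/(-433) = -284*(-1/433) = 284/433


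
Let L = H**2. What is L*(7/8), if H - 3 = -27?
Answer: 504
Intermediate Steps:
H = -24 (H = 3 - 27 = -24)
L = 576 (L = (-24)**2 = 576)
L*(7/8) = 576*(7/8) = 504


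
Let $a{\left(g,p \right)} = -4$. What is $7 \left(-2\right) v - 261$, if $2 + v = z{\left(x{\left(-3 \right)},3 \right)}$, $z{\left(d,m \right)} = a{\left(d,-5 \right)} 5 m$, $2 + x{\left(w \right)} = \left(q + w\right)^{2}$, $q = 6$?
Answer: $607$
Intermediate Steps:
$x{\left(w \right)} = -2 + \left(6 + w\right)^{2}$
$z{\left(d,m \right)} = - 20 m$ ($z{\left(d,m \right)} = \left(-4\right) 5 m = - 20 m$)
$v = -62$ ($v = -2 - 60 = -62$)
$7 \left(-2\right) v - 261 = 7 \left(-2\right) \left(-62\right) - 261 = \left(-14\right) \left(-62\right) - 261 = 868 - 261 = 607$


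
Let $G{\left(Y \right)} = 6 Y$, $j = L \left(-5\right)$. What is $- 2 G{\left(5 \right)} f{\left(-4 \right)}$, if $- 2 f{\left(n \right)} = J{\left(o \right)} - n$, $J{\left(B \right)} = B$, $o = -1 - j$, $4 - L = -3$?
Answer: $1140$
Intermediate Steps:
$L = 7$ ($L = 4 - -3 = 4 + 3 = 7$)
$j = -35$ ($j = 7 \left(-5\right) = -35$)
$o = 34$ ($o = -1 - -35 = -1 + 35 = 34$)
$f{\left(n \right)} = -17 + \frac{n}{2}$ ($f{\left(n \right)} = - \frac{34 - n}{2} = -17 + \frac{n}{2}$)
$- 2 G{\left(5 \right)} f{\left(-4 \right)} = - 2 \cdot 6 \cdot 5 \left(-17 + \frac{1}{2} \left(-4\right)\right) = \left(-2\right) 30 \left(-17 - 2\right) = \left(-60\right) \left(-19\right) = 1140$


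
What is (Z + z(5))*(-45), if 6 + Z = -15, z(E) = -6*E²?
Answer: 7695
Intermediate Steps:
Z = -21 (Z = -6 - 15 = -21)
(Z + z(5))*(-45) = (-21 - 6*5²)*(-45) = (-21 - 6*25)*(-45) = (-21 - 150)*(-45) = -171*(-45) = 7695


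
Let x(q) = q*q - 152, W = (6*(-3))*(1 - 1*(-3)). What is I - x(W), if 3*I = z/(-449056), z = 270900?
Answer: -564935023/112264 ≈ -5032.2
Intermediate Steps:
I = -22575/112264 (I = (270900/(-449056))/3 = (270900*(-1/449056))/3 = (⅓)*(-67725/112264) = -22575/112264 ≈ -0.20109)
W = -72 (W = -18*(1 + 3) = -18*4 = -72)
x(q) = -152 + q² (x(q) = q² - 152 = -152 + q²)
I - x(W) = -22575/112264 - (-152 + (-72)²) = -22575/112264 - (-152 + 5184) = -22575/112264 - 1*5032 = -22575/112264 - 5032 = -564935023/112264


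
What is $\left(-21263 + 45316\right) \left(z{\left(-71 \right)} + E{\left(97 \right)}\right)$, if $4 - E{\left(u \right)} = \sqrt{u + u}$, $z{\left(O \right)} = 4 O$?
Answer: $-6734840 - 24053 \sqrt{194} \approx -7.0699 \cdot 10^{6}$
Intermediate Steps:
$E{\left(u \right)} = 4 - \sqrt{2} \sqrt{u}$ ($E{\left(u \right)} = 4 - \sqrt{u + u} = 4 - \sqrt{2 u} = 4 - \sqrt{2} \sqrt{u}$)
$\left(-21263 + 45316\right) \left(z{\left(-71 \right)} + E{\left(97 \right)}\right) = \left(-21263 + 45316\right) \left(4 \left(-71\right) + \left(4 - \sqrt{2} \sqrt{97}\right)\right) = 24053 \left(-284 + \left(4 - \sqrt{194}\right)\right) = 24053 \left(-280 - \sqrt{194}\right) = -6734840 - 24053 \sqrt{194}$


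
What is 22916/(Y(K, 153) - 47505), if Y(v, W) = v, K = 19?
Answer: -11458/23743 ≈ -0.48258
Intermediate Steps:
22916/(Y(K, 153) - 47505) = 22916/(19 - 47505) = 22916/(-47486) = 22916*(-1/47486) = -11458/23743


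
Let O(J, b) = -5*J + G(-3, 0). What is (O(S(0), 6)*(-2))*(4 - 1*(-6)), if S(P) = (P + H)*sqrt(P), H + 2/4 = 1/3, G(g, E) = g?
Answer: 60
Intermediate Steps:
H = -1/6 (H = -1/2 + 1/3 = -1/6 ≈ -0.16667)
S(P) = sqrt(P)*(-1/6 + P) (S(P) = (P - 1/6)*sqrt(P) = (-1/6 + P)*sqrt(P) = sqrt(P)*(-1/6 + P))
O(J, b) = -3 - 5*J (O(J, b) = -5*J - 3 = -3 - 5*J)
(O(S(0), 6)*(-2))*(4 - 1*(-6)) = ((-3 - 5*sqrt(0)*(-1/6 + 0))*(-2))*(4 - 1*(-6)) = ((-3 - 0*(-1)/6)*(-2))*(4 + 6) = ((-3 - 5*0)*(-2))*10 = ((-3 + 0)*(-2))*10 = -3*(-2)*10 = 6*10 = 60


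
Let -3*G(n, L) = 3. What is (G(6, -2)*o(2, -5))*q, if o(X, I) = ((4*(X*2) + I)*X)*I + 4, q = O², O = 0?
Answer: 0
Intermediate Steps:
G(n, L) = -1 (G(n, L) = -⅓*3 = -1)
q = 0 (q = 0² = 0)
o(X, I) = 4 + I*X*(I + 8*X) (o(X, I) = ((4*(2*X) + I)*X)*I + 4 = ((8*X + I)*X)*I + 4 = ((I + 8*X)*X)*I + 4 = (X*(I + 8*X))*I + 4 = I*X*(I + 8*X) + 4 = 4 + I*X*(I + 8*X))
(G(6, -2)*o(2, -5))*q = -(4 + 2*(-5)² + 8*(-5)*2²)*0 = -(4 + 2*25 + 8*(-5)*4)*0 = -(4 + 50 - 160)*0 = -1*(-106)*0 = 106*0 = 0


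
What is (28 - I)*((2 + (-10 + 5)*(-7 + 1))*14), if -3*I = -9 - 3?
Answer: 10752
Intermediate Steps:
I = 4 (I = -(-9 - 3)/3 = -⅓*(-12) = 4)
(28 - I)*((2 + (-10 + 5)*(-7 + 1))*14) = (28 - 1*4)*((2 + (-10 + 5)*(-7 + 1))*14) = (28 - 4)*((2 - 5*(-6))*14) = 24*((2 + 30)*14) = 24*(32*14) = 24*448 = 10752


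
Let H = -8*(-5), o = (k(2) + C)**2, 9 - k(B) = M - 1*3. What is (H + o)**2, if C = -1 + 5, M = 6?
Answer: 19600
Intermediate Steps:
C = 4
k(B) = 6 (k(B) = 9 - (6 - 1*3) = 9 - (6 - 3) = 9 - 1*3 = 9 - 3 = 6)
o = 100 (o = (6 + 4)**2 = 10**2 = 100)
H = 40
(H + o)**2 = (40 + 100)**2 = 140**2 = 19600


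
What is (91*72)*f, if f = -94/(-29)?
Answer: 615888/29 ≈ 21238.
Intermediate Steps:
f = 94/29 (f = -94*(-1/29) = 94/29 ≈ 3.2414)
(91*72)*f = (91*72)*(94/29) = 6552*(94/29) = 615888/29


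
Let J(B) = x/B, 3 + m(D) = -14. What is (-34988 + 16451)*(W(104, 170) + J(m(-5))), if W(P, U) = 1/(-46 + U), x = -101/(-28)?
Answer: 13958361/3689 ≈ 3783.8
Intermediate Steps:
x = 101/28 (x = -101*(-1/28) = 101/28 ≈ 3.6071)
m(D) = -17 (m(D) = -3 - 14 = -17)
J(B) = 101/(28*B)
(-34988 + 16451)*(W(104, 170) + J(m(-5))) = (-34988 + 16451)*(1/(-46 + 170) + (101/28)/(-17)) = -18537*(1/124 + (101/28)*(-1/17)) = -18537*(1/124 - 101/476) = -18537*(-753/3689) = 13958361/3689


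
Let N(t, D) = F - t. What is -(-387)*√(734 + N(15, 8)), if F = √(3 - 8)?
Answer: 387*√(719 + I*√5) ≈ 10377.0 + 16.136*I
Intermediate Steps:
F = I*√5 (F = √(-5) = I*√5 ≈ 2.2361*I)
N(t, D) = -t + I*√5 (N(t, D) = I*√5 - t = -t + I*√5)
-(-387)*√(734 + N(15, 8)) = -(-387)*√(734 + (-1*15 + I*√5)) = -(-387)*√(734 + (-15 + I*√5)) = -(-387)*√(719 + I*√5) = 387*√(719 + I*√5)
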